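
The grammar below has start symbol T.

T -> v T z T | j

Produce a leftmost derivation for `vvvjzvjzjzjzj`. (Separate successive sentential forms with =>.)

T => vTzT   [T -> v T z T]
vTzT => vvTzTzT   [T -> v T z T]
vvTzTzT => vvvTzTzTzT   [T -> v T z T]
vvvTzTzTzT => vvvjzTzTzT   [T -> j]
vvvjzTzTzT => vvvjzvTzTzTzT   [T -> v T z T]
vvvjzvTzTzTzT => vvvjzvjzTzTzT   [T -> j]
vvvjzvjzTzTzT => vvvjzvjzjzTzT   [T -> j]
vvvjzvjzjzTzT => vvvjzvjzjzjzT   [T -> j]
vvvjzvjzjzjzT => vvvjzvjzjzjzj   [T -> j]

T => vTzT => vvTzTzT => vvvTzTzTzT => vvvjzTzTzT => vvvjzvTzTzTzT => vvvjzvjzTzTzT => vvvjzvjzjzTzT => vvvjzvjzjzjzT => vvvjzvjzjzjzj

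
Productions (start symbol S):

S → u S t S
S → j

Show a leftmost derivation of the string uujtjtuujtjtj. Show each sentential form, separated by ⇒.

S ⇒ uStS ⇒ uuStStS ⇒ uujtStS ⇒ uujtjtS ⇒ uujtjtuStS ⇒ uujtjtuuStStS ⇒ uujtjtuujtStS ⇒ uujtjtuujtjtS ⇒ uujtjtuujtjtj

S ⇒ uStS   [S → u S t S]
uStS ⇒ uuStStS   [S → u S t S]
uuStStS ⇒ uujtStS   [S → j]
uujtStS ⇒ uujtjtS   [S → j]
uujtjtS ⇒ uujtjtuStS   [S → u S t S]
uujtjtuStS ⇒ uujtjtuuStStS   [S → u S t S]
uujtjtuuStStS ⇒ uujtjtuujtStS   [S → j]
uujtjtuujtStS ⇒ uujtjtuujtjtS   [S → j]
uujtjtuujtjtS ⇒ uujtjtuujtjtj   [S → j]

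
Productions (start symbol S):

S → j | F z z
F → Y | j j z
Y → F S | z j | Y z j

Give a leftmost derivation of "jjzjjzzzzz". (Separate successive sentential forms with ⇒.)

S ⇒ Fzz   [S → F z z]
Fzz ⇒ Yzz   [F → Y]
Yzz ⇒ FSzz   [Y → F S]
FSzz ⇒ jjzSzz   [F → j j z]
jjzSzz ⇒ jjzFzzzz   [S → F z z]
jjzFzzzz ⇒ jjzjjzzzzz   [F → j j z]

S ⇒ Fzz ⇒ Yzz ⇒ FSzz ⇒ jjzSzz ⇒ jjzFzzzz ⇒ jjzjjzzzzz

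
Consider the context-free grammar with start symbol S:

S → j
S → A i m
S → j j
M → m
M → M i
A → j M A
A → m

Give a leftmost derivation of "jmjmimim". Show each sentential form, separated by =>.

S => Aim   [S → A i m]
Aim => jMAim   [A → j M A]
jMAim => jmAim   [M → m]
jmAim => jmjMAim   [A → j M A]
jmjMAim => jmjMiAim   [M → M i]
jmjMiAim => jmjmiAim   [M → m]
jmjmiAim => jmjmimim   [A → m]

S => Aim => jMAim => jmAim => jmjMAim => jmjMiAim => jmjmiAim => jmjmimim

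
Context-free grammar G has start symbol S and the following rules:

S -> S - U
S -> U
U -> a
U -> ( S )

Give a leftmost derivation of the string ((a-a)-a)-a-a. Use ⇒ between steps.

S ⇒ S-U ⇒ S-U-U ⇒ U-U-U ⇒ (S)-U-U ⇒ (S-U)-U-U ⇒ (U-U)-U-U ⇒ ((S)-U)-U-U ⇒ ((S-U)-U)-U-U ⇒ ((U-U)-U)-U-U ⇒ ((a-U)-U)-U-U ⇒ ((a-a)-U)-U-U ⇒ ((a-a)-a)-U-U ⇒ ((a-a)-a)-a-U ⇒ ((a-a)-a)-a-a

S ⇒ S-U   [S -> S - U]
S-U ⇒ S-U-U   [S -> S - U]
S-U-U ⇒ U-U-U   [S -> U]
U-U-U ⇒ (S)-U-U   [U -> ( S )]
(S)-U-U ⇒ (S-U)-U-U   [S -> S - U]
(S-U)-U-U ⇒ (U-U)-U-U   [S -> U]
(U-U)-U-U ⇒ ((S)-U)-U-U   [U -> ( S )]
((S)-U)-U-U ⇒ ((S-U)-U)-U-U   [S -> S - U]
((S-U)-U)-U-U ⇒ ((U-U)-U)-U-U   [S -> U]
((U-U)-U)-U-U ⇒ ((a-U)-U)-U-U   [U -> a]
((a-U)-U)-U-U ⇒ ((a-a)-U)-U-U   [U -> a]
((a-a)-U)-U-U ⇒ ((a-a)-a)-U-U   [U -> a]
((a-a)-a)-U-U ⇒ ((a-a)-a)-a-U   [U -> a]
((a-a)-a)-a-U ⇒ ((a-a)-a)-a-a   [U -> a]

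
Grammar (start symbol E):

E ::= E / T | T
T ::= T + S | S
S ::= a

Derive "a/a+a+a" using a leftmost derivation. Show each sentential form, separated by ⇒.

E⇒E/T⇒T/T⇒S/T⇒a/T⇒a/T+S⇒a/T+S+S⇒a/S+S+S⇒a/a+S+S⇒a/a+a+S⇒a/a+a+a

E ⇒ E/T   [E ::= E / T]
E/T ⇒ T/T   [E ::= T]
T/T ⇒ S/T   [T ::= S]
S/T ⇒ a/T   [S ::= a]
a/T ⇒ a/T+S   [T ::= T + S]
a/T+S ⇒ a/T+S+S   [T ::= T + S]
a/T+S+S ⇒ a/S+S+S   [T ::= S]
a/S+S+S ⇒ a/a+S+S   [S ::= a]
a/a+S+S ⇒ a/a+a+S   [S ::= a]
a/a+a+S ⇒ a/a+a+a   [S ::= a]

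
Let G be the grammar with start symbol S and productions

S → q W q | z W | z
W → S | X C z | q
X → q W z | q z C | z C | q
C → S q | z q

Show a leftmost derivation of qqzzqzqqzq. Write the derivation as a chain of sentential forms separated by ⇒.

S ⇒ qWq ⇒ qXCzq ⇒ qqzCCzq ⇒ qqzzqCzq ⇒ qqzzqSqzq ⇒ qqzzqzWqzq ⇒ qqzzqzqqzq

S ⇒ qWq   [S → q W q]
qWq ⇒ qXCzq   [W → X C z]
qXCzq ⇒ qqzCCzq   [X → q z C]
qqzCCzq ⇒ qqzzqCzq   [C → z q]
qqzzqCzq ⇒ qqzzqSqzq   [C → S q]
qqzzqSqzq ⇒ qqzzqzWqzq   [S → z W]
qqzzqzWqzq ⇒ qqzzqzqqzq   [W → q]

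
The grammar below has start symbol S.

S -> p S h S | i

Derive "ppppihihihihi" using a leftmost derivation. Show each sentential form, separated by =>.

S => pShS => ppShShS => pppShShShS => ppppShShShShS => ppppihShShShS => ppppihihShShS => ppppihihihShS => ppppihihihihS => ppppihihihihi

S => pShS   [S -> p S h S]
pShS => ppShShS   [S -> p S h S]
ppShShS => pppShShShS   [S -> p S h S]
pppShShShS => ppppShShShShS   [S -> p S h S]
ppppShShShShS => ppppihShShShS   [S -> i]
ppppihShShShS => ppppihihShShS   [S -> i]
ppppihihShShS => ppppihihihShS   [S -> i]
ppppihihihShS => ppppihihihihS   [S -> i]
ppppihihihihS => ppppihihihihi   [S -> i]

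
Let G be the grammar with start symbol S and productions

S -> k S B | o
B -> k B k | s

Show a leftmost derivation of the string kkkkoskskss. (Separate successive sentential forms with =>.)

S => kSB => kkSBB => kkkSBBB => kkkkSBBBB => kkkkoBBBB => kkkkosBBB => kkkkoskBkBB => kkkkoskskBB => kkkkosksksB => kkkkoskskss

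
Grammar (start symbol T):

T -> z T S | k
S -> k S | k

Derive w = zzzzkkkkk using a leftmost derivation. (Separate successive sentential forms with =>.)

T => zTS   [T -> z T S]
zTS => zzTSS   [T -> z T S]
zzTSS => zzzTSSS   [T -> z T S]
zzzTSSS => zzzzTSSSS   [T -> z T S]
zzzzTSSSS => zzzzkSSSS   [T -> k]
zzzzkSSSS => zzzzkkSSS   [S -> k]
zzzzkkSSS => zzzzkkkSS   [S -> k]
zzzzkkkSS => zzzzkkkkS   [S -> k]
zzzzkkkkS => zzzzkkkkk   [S -> k]

T=>zTS=>zzTSS=>zzzTSSS=>zzzzTSSSS=>zzzzkSSSS=>zzzzkkSSS=>zzzzkkkSS=>zzzzkkkkS=>zzzzkkkkk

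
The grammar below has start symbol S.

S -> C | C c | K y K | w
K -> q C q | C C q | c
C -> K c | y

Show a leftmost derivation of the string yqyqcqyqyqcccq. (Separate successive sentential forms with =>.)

S=>KyK=>CCqyK=>yCqyK=>yKcqyK=>yqCqcqyK=>yqyqcqyK=>yqyqcqyCCq=>yqyqcqyKcCq=>yqyqcqyqCqcCq=>yqyqcqyqyqcCq=>yqyqcqyqyqcKcq=>yqyqcqyqyqcccq

S => KyK   [S -> K y K]
KyK => CCqyK   [K -> C C q]
CCqyK => yCqyK   [C -> y]
yCqyK => yKcqyK   [C -> K c]
yKcqyK => yqCqcqyK   [K -> q C q]
yqCqcqyK => yqyqcqyK   [C -> y]
yqyqcqyK => yqyqcqyCCq   [K -> C C q]
yqyqcqyCCq => yqyqcqyKcCq   [C -> K c]
yqyqcqyKcCq => yqyqcqyqCqcCq   [K -> q C q]
yqyqcqyqCqcCq => yqyqcqyqyqcCq   [C -> y]
yqyqcqyqyqcCq => yqyqcqyqyqcKcq   [C -> K c]
yqyqcqyqyqcKcq => yqyqcqyqyqcccq   [K -> c]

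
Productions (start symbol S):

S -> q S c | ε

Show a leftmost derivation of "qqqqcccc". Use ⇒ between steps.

S ⇒ qSc   [S -> q S c]
qSc ⇒ qqScc   [S -> q S c]
qqScc ⇒ qqqSccc   [S -> q S c]
qqqSccc ⇒ qqqqScccc   [S -> q S c]
qqqqScccc ⇒ qqqqcccc   [S -> ε]

S ⇒ qSc ⇒ qqScc ⇒ qqqSccc ⇒ qqqqScccc ⇒ qqqqcccc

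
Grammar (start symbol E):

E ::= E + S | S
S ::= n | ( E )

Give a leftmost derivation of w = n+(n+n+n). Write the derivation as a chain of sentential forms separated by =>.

E=>E+S=>S+S=>n+S=>n+(E)=>n+(E+S)=>n+(E+S+S)=>n+(S+S+S)=>n+(n+S+S)=>n+(n+n+S)=>n+(n+n+n)

E => E+S   [E ::= E + S]
E+S => S+S   [E ::= S]
S+S => n+S   [S ::= n]
n+S => n+(E)   [S ::= ( E )]
n+(E) => n+(E+S)   [E ::= E + S]
n+(E+S) => n+(E+S+S)   [E ::= E + S]
n+(E+S+S) => n+(S+S+S)   [E ::= S]
n+(S+S+S) => n+(n+S+S)   [S ::= n]
n+(n+S+S) => n+(n+n+S)   [S ::= n]
n+(n+n+S) => n+(n+n+n)   [S ::= n]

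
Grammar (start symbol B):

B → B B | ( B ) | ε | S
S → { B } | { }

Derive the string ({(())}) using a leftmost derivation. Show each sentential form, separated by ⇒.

B ⇒ (B) ⇒ (BB) ⇒ (BBB) ⇒ (SBB) ⇒ ({B}BB) ⇒ ({BB}BB) ⇒ ({(B)B}BB) ⇒ ({(BB)B}BB) ⇒ ({((B)B)B}BB) ⇒ ({(()B)B}BB) ⇒ ({(())B}BB) ⇒ ({(())}BB) ⇒ ({(())}B) ⇒ ({(())})

B ⇒ (B)   [B → ( B )]
(B) ⇒ (BB)   [B → B B]
(BB) ⇒ (BBB)   [B → B B]
(BBB) ⇒ (SBB)   [B → S]
(SBB) ⇒ ({B}BB)   [S → { B }]
({B}BB) ⇒ ({BB}BB)   [B → B B]
({BB}BB) ⇒ ({(B)B}BB)   [B → ( B )]
({(B)B}BB) ⇒ ({(BB)B}BB)   [B → B B]
({(BB)B}BB) ⇒ ({((B)B)B}BB)   [B → ( B )]
({((B)B)B}BB) ⇒ ({(()B)B}BB)   [B → ε]
({(()B)B}BB) ⇒ ({(())B}BB)   [B → ε]
({(())B}BB) ⇒ ({(())}BB)   [B → ε]
({(())}BB) ⇒ ({(())}B)   [B → ε]
({(())}B) ⇒ ({(())})   [B → ε]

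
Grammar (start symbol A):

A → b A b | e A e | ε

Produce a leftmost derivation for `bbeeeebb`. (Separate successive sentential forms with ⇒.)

A ⇒ bAb   [A → b A b]
bAb ⇒ bbAbb   [A → b A b]
bbAbb ⇒ bbeAebb   [A → e A e]
bbeAebb ⇒ bbeeAeebb   [A → e A e]
bbeeAeebb ⇒ bbeeeebb   [A → ε]

A⇒bAb⇒bbAbb⇒bbeAebb⇒bbeeAeebb⇒bbeeeebb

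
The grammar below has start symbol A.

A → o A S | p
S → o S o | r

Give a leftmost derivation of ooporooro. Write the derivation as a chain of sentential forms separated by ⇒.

A ⇒ oAS   [A → o A S]
oAS ⇒ ooASS   [A → o A S]
ooASS ⇒ oopSS   [A → p]
oopSS ⇒ oopoSoS   [S → o S o]
oopoSoS ⇒ ooporoS   [S → r]
ooporoS ⇒ ooporooSo   [S → o S o]
ooporooSo ⇒ ooporooro   [S → r]

A ⇒ oAS ⇒ ooASS ⇒ oopSS ⇒ oopoSoS ⇒ ooporoS ⇒ ooporooSo ⇒ ooporooro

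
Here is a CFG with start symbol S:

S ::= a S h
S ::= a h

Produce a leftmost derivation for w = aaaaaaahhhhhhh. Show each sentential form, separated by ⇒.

S⇒aSh⇒aaShh⇒aaaShhh⇒aaaaShhhh⇒aaaaaShhhhh⇒aaaaaaShhhhhh⇒aaaaaaahhhhhhh

S ⇒ aSh   [S ::= a S h]
aSh ⇒ aaShh   [S ::= a S h]
aaShh ⇒ aaaShhh   [S ::= a S h]
aaaShhh ⇒ aaaaShhhh   [S ::= a S h]
aaaaShhhh ⇒ aaaaaShhhhh   [S ::= a S h]
aaaaaShhhhh ⇒ aaaaaaShhhhhh   [S ::= a S h]
aaaaaaShhhhhh ⇒ aaaaaaahhhhhhh   [S ::= a h]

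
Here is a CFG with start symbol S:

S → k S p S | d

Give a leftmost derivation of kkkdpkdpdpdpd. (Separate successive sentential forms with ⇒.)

S ⇒ kSpS ⇒ kkSpSpS ⇒ kkkSpSpSpS ⇒ kkkdpSpSpS ⇒ kkkdpkSpSpSpS ⇒ kkkdpkdpSpSpS ⇒ kkkdpkdpdpSpS ⇒ kkkdpkdpdpdpS ⇒ kkkdpkdpdpdpd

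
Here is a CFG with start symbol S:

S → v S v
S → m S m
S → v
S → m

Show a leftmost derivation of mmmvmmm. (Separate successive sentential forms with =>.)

S => mSm   [S → m S m]
mSm => mmSmm   [S → m S m]
mmSmm => mmmSmmm   [S → m S m]
mmmSmmm => mmmvmmm   [S → v]

S => mSm => mmSmm => mmmSmmm => mmmvmmm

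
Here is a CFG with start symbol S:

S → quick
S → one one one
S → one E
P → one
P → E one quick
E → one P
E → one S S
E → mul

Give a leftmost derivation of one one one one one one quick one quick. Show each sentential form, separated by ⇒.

S ⇒ one E ⇒ one one P ⇒ one one E one quick ⇒ one one one P one quick ⇒ one one one E one quick one quick ⇒ one one one one P one quick one quick ⇒ one one one one one one quick one quick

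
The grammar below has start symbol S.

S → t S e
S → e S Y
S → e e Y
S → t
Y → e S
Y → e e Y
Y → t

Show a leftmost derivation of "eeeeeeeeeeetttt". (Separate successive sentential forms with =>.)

S => eeY   [S → e e Y]
eeY => eeeeY   [Y → e e Y]
eeeeY => eeeeeS   [Y → e S]
eeeeeS => eeeeeeSY   [S → e S Y]
eeeeeeSY => eeeeeeeSYY   [S → e S Y]
eeeeeeeSYY => eeeeeeeeSYYY   [S → e S Y]
eeeeeeeeSYYY => eeeeeeeeeeYYYY   [S → e e Y]
eeeeeeeeeeYYYY => eeeeeeeeeeeSYYY   [Y → e S]
eeeeeeeeeeeSYYY => eeeeeeeeeeetYYY   [S → t]
eeeeeeeeeeetYYY => eeeeeeeeeeettYY   [Y → t]
eeeeeeeeeeettYY => eeeeeeeeeeetttY   [Y → t]
eeeeeeeeeeetttY => eeeeeeeeeeetttt   [Y → t]

S => eeY => eeeeY => eeeeeS => eeeeeeSY => eeeeeeeSYY => eeeeeeeeSYYY => eeeeeeeeeeYYYY => eeeeeeeeeeeSYYY => eeeeeeeeeeetYYY => eeeeeeeeeeettYY => eeeeeeeeeeetttY => eeeeeeeeeeetttt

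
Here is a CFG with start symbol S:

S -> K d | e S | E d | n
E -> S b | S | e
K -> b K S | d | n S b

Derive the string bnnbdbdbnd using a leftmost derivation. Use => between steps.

S => Kd => bKSd => bnSbSd => bnEdbSd => bnSbdbSd => bnEdbdbSd => bnSbdbdbSd => bnnbdbdbSd => bnnbdbdbnd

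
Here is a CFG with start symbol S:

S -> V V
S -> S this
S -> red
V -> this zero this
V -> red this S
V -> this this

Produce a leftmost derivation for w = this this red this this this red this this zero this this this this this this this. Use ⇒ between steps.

S ⇒ S this   [S -> S this]
S this ⇒ V V this   [S -> V V]
V V this ⇒ this this V this   [V -> this this]
this this V this ⇒ this this red this S this   [V -> red this S]
this this red this S this ⇒ this this red this V V this   [S -> V V]
this this red this V V this ⇒ this this red this this this V this   [V -> this this]
this this red this this this V this ⇒ this this red this this this red this S this   [V -> red this S]
this this red this this this red this S this ⇒ this this red this this this red this S this this   [S -> S this]
this this red this this this red this S this this ⇒ this this red this this this red this S this this this   [S -> S this]
this this red this this this red this S this this this ⇒ this this red this this this red this S this this this this   [S -> S this]
this this red this this this red this S this this this this ⇒ this this red this this this red this V V this this this this   [S -> V V]
this this red this this this red this V V this this this this ⇒ this this red this this this red this this zero this V this this this this   [V -> this zero this]
this this red this this this red this this zero this V this this this this ⇒ this this red this this this red this this zero this this this this this this this   [V -> this this]

S ⇒ S this ⇒ V V this ⇒ this this V this ⇒ this this red this S this ⇒ this this red this V V this ⇒ this this red this this this V this ⇒ this this red this this this red this S this ⇒ this this red this this this red this S this this ⇒ this this red this this this red this S this this this ⇒ this this red this this this red this S this this this this ⇒ this this red this this this red this V V this this this this ⇒ this this red this this this red this this zero this V this this this this ⇒ this this red this this this red this this zero this this this this this this this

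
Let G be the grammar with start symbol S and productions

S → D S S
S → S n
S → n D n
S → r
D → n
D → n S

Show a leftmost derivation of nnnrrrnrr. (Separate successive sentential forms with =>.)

S => DSS   [S → D S S]
DSS => nSS   [D → n]
nSS => nDSSS   [S → D S S]
nDSSS => nnSSS   [D → n]
nnSSS => nnSnSS   [S → S n]
nnSnSS => nnDSSnSS   [S → D S S]
nnDSSnSS => nnnSSSnSS   [D → n S]
nnnSSSnSS => nnnrSSnSS   [S → r]
nnnrSSnSS => nnnrrSnSS   [S → r]
nnnrrSnSS => nnnrrrnSS   [S → r]
nnnrrrnSS => nnnrrrnrS   [S → r]
nnnrrrnrS => nnnrrrnrr   [S → r]

S => DSS => nSS => nDSSS => nnSSS => nnSnSS => nnDSSnSS => nnnSSSnSS => nnnrSSnSS => nnnrrSnSS => nnnrrrnSS => nnnrrrnrS => nnnrrrnrr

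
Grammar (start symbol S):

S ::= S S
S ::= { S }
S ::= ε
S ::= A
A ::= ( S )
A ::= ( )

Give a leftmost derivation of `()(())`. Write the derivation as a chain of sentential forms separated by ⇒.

S ⇒ SS ⇒ AS ⇒ ()S ⇒ ()A ⇒ ()(S) ⇒ ()(SS) ⇒ ()(AS) ⇒ ()(()S) ⇒ ()(())

S ⇒ SS   [S ::= S S]
SS ⇒ AS   [S ::= A]
AS ⇒ ()S   [A ::= ( )]
()S ⇒ ()A   [S ::= A]
()A ⇒ ()(S)   [A ::= ( S )]
()(S) ⇒ ()(SS)   [S ::= S S]
()(SS) ⇒ ()(AS)   [S ::= A]
()(AS) ⇒ ()(()S)   [A ::= ( )]
()(()S) ⇒ ()(())   [S ::= ε]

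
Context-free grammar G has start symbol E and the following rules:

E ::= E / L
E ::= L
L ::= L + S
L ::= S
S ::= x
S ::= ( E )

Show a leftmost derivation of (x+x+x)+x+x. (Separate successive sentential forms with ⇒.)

E ⇒ L ⇒ L+S ⇒ L+S+S ⇒ S+S+S ⇒ (E)+S+S ⇒ (L)+S+S ⇒ (L+S)+S+S ⇒ (L+S+S)+S+S ⇒ (S+S+S)+S+S ⇒ (x+S+S)+S+S ⇒ (x+x+S)+S+S ⇒ (x+x+x)+S+S ⇒ (x+x+x)+x+S ⇒ (x+x+x)+x+x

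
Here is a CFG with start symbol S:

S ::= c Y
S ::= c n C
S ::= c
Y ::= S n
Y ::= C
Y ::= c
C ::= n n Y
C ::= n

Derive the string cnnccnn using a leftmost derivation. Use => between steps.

S=>cY=>cC=>cnnY=>cnnSn=>cnncYn=>cnncSnn=>cnnccnn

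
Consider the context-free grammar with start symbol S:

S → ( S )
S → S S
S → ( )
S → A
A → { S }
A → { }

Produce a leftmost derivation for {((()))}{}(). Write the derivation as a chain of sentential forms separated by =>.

S => SS => SSS => ASS => {S}SS => {(S)}SS => {((S))}SS => {((()))}SS => {((()))}AS => {((()))}{}S => {((()))}{}()

S => SS   [S → S S]
SS => SSS   [S → S S]
SSS => ASS   [S → A]
ASS => {S}SS   [A → { S }]
{S}SS => {(S)}SS   [S → ( S )]
{(S)}SS => {((S))}SS   [S → ( S )]
{((S))}SS => {((()))}SS   [S → ( )]
{((()))}SS => {((()))}AS   [S → A]
{((()))}AS => {((()))}{}S   [A → { }]
{((()))}{}S => {((()))}{}()   [S → ( )]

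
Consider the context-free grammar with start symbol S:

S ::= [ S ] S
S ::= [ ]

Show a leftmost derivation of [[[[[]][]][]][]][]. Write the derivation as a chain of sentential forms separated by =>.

S=>[S]S=>[[S]S]S=>[[[S]S]S]S=>[[[[S]S]S]S]S=>[[[[[]]S]S]S]S=>[[[[[]][]]S]S]S=>[[[[[]][]][]]S]S=>[[[[[]][]][]][]]S=>[[[[[]][]][]][]][]

S => [S]S   [S ::= [ S ] S]
[S]S => [[S]S]S   [S ::= [ S ] S]
[[S]S]S => [[[S]S]S]S   [S ::= [ S ] S]
[[[S]S]S]S => [[[[S]S]S]S]S   [S ::= [ S ] S]
[[[[S]S]S]S]S => [[[[[]]S]S]S]S   [S ::= [ ]]
[[[[[]]S]S]S]S => [[[[[]][]]S]S]S   [S ::= [ ]]
[[[[[]][]]S]S]S => [[[[[]][]][]]S]S   [S ::= [ ]]
[[[[[]][]][]]S]S => [[[[[]][]][]][]]S   [S ::= [ ]]
[[[[[]][]][]][]]S => [[[[[]][]][]][]][]   [S ::= [ ]]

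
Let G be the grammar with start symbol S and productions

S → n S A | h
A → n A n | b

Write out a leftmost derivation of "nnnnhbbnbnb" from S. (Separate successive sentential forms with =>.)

S=>nSA=>nnSAA=>nnnSAAA=>nnnnSAAAA=>nnnnhAAAA=>nnnnhbAAA=>nnnnhbbAA=>nnnnhbbnAnA=>nnnnhbbnbnA=>nnnnhbbnbnb

S => nSA   [S → n S A]
nSA => nnSAA   [S → n S A]
nnSAA => nnnSAAA   [S → n S A]
nnnSAAA => nnnnSAAAA   [S → n S A]
nnnnSAAAA => nnnnhAAAA   [S → h]
nnnnhAAAA => nnnnhbAAA   [A → b]
nnnnhbAAA => nnnnhbbAA   [A → b]
nnnnhbbAA => nnnnhbbnAnA   [A → n A n]
nnnnhbbnAnA => nnnnhbbnbnA   [A → b]
nnnnhbbnbnA => nnnnhbbnbnb   [A → b]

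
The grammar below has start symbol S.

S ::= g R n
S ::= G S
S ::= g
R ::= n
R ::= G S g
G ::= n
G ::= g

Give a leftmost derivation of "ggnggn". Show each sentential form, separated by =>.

S => GS   [S ::= G S]
GS => gS   [G ::= g]
gS => ggRn   [S ::= g R n]
ggRn => ggGSgn   [R ::= G S g]
ggGSgn => ggnSgn   [G ::= n]
ggnSgn => ggnggn   [S ::= g]

S=>GS=>gS=>ggRn=>ggGSgn=>ggnSgn=>ggnggn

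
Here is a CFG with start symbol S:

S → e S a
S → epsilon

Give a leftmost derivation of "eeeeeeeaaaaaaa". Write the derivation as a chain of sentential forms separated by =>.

S => eSa   [S → e S a]
eSa => eeSaa   [S → e S a]
eeSaa => eeeSaaa   [S → e S a]
eeeSaaa => eeeeSaaaa   [S → e S a]
eeeeSaaaa => eeeeeSaaaaa   [S → e S a]
eeeeeSaaaaa => eeeeeeSaaaaaa   [S → e S a]
eeeeeeSaaaaaa => eeeeeeeSaaaaaaa   [S → e S a]
eeeeeeeSaaaaaaa => eeeeeeeaaaaaaa   [S → epsilon]

S=>eSa=>eeSaa=>eeeSaaa=>eeeeSaaaa=>eeeeeSaaaaa=>eeeeeeSaaaaaa=>eeeeeeeSaaaaaaa=>eeeeeeeaaaaaaa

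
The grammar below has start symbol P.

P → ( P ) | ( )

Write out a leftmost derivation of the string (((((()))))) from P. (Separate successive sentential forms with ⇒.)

P ⇒ (P) ⇒ ((P)) ⇒ (((P))) ⇒ ((((P)))) ⇒ (((((P))))) ⇒ (((((())))))

P ⇒ (P)   [P → ( P )]
(P) ⇒ ((P))   [P → ( P )]
((P)) ⇒ (((P)))   [P → ( P )]
(((P))) ⇒ ((((P))))   [P → ( P )]
((((P)))) ⇒ (((((P)))))   [P → ( P )]
(((((P))))) ⇒ (((((())))))   [P → ( )]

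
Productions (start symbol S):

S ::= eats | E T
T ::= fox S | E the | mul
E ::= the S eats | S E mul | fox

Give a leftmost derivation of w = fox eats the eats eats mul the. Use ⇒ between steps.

S ⇒ E T   [S ::= E T]
E T ⇒ fox T   [E ::= fox]
fox T ⇒ fox E the   [T ::= E the]
fox E the ⇒ fox S E mul the   [E ::= S E mul]
fox S E mul the ⇒ fox eats E mul the   [S ::= eats]
fox eats E mul the ⇒ fox eats the S eats mul the   [E ::= the S eats]
fox eats the S eats mul the ⇒ fox eats the eats eats mul the   [S ::= eats]

S ⇒ E T ⇒ fox T ⇒ fox E the ⇒ fox S E mul the ⇒ fox eats E mul the ⇒ fox eats the S eats mul the ⇒ fox eats the eats eats mul the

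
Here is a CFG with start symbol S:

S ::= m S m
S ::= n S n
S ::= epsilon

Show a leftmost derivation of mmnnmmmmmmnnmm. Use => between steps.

S => mSm   [S ::= m S m]
mSm => mmSmm   [S ::= m S m]
mmSmm => mmnSnmm   [S ::= n S n]
mmnSnmm => mmnnSnnmm   [S ::= n S n]
mmnnSnnmm => mmnnmSmnnmm   [S ::= m S m]
mmnnmSmnnmm => mmnnmmSmmnnmm   [S ::= m S m]
mmnnmmSmmnnmm => mmnnmmmSmmmnnmm   [S ::= m S m]
mmnnmmmSmmmnnmm => mmnnmmmmmmnnmm   [S ::= epsilon]

S => mSm => mmSmm => mmnSnmm => mmnnSnnmm => mmnnmSmnnmm => mmnnmmSmmnnmm => mmnnmmmSmmmnnmm => mmnnmmmmmmnnmm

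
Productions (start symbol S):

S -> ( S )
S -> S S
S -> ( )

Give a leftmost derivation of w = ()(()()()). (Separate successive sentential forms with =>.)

S => SS   [S -> S S]
SS => ()S   [S -> ( )]
()S => ()(S)   [S -> ( S )]
()(S) => ()(SS)   [S -> S S]
()(SS) => ()(SSS)   [S -> S S]
()(SSS) => ()(()SS)   [S -> ( )]
()(()SS) => ()(()()S)   [S -> ( )]
()(()()S) => ()(()()())   [S -> ( )]

S=>SS=>()S=>()(S)=>()(SS)=>()(SSS)=>()(()SS)=>()(()()S)=>()(()()())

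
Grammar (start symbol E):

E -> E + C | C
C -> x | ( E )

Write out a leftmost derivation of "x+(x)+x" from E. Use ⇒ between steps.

E ⇒ E+C ⇒ E+C+C ⇒ C+C+C ⇒ x+C+C ⇒ x+(E)+C ⇒ x+(C)+C ⇒ x+(x)+C ⇒ x+(x)+x

E ⇒ E+C   [E -> E + C]
E+C ⇒ E+C+C   [E -> E + C]
E+C+C ⇒ C+C+C   [E -> C]
C+C+C ⇒ x+C+C   [C -> x]
x+C+C ⇒ x+(E)+C   [C -> ( E )]
x+(E)+C ⇒ x+(C)+C   [E -> C]
x+(C)+C ⇒ x+(x)+C   [C -> x]
x+(x)+C ⇒ x+(x)+x   [C -> x]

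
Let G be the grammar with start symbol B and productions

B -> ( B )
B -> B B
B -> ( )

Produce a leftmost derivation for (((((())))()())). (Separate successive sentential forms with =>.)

B => (B)   [B -> ( B )]
(B) => ((B))   [B -> ( B )]
((B)) => ((BB))   [B -> B B]
((BB)) => ((BBB))   [B -> B B]
((BBB)) => (((B)BB))   [B -> ( B )]
(((B)BB)) => ((((B))BB))   [B -> ( B )]
((((B))BB)) => (((((B)))BB))   [B -> ( B )]
(((((B)))BB)) => (((((())))BB))   [B -> ( )]
(((((())))BB)) => (((((())))()B))   [B -> ( )]
(((((())))()B)) => (((((())))()()))   [B -> ( )]

B => (B) => ((B)) => ((BB)) => ((BBB)) => (((B)BB)) => ((((B))BB)) => (((((B)))BB)) => (((((())))BB)) => (((((())))()B)) => (((((())))()()))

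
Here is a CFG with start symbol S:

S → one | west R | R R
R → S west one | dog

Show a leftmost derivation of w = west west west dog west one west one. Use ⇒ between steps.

S ⇒ west R ⇒ west S west one ⇒ west west R west one ⇒ west west S west one west one ⇒ west west west R west one west one ⇒ west west west dog west one west one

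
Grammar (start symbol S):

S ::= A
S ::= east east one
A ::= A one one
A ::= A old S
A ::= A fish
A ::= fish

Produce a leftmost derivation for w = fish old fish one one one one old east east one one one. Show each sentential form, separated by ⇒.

S ⇒ A ⇒ A old S ⇒ fish old S ⇒ fish old A ⇒ fish old A one one ⇒ fish old A old S one one ⇒ fish old A one one old S one one ⇒ fish old A one one one one old S one one ⇒ fish old fish one one one one old S one one ⇒ fish old fish one one one one old east east one one one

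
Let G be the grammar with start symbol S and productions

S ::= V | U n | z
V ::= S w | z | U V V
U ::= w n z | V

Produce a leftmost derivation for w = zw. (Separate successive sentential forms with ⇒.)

S ⇒ V   [S ::= V]
V ⇒ Sw   [V ::= S w]
Sw ⇒ Vw   [S ::= V]
Vw ⇒ zw   [V ::= z]

S⇒V⇒Sw⇒Vw⇒zw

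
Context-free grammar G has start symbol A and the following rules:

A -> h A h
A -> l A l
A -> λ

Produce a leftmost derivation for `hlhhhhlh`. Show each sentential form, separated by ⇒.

A ⇒ hAh ⇒ hlAlh ⇒ hlhAhlh ⇒ hlhhAhhlh ⇒ hlhhhhlh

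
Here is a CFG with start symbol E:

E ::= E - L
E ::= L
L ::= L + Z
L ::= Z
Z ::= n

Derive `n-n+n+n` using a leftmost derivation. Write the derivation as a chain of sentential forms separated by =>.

E => E-L => L-L => Z-L => n-L => n-L+Z => n-L+Z+Z => n-Z+Z+Z => n-n+Z+Z => n-n+n+Z => n-n+n+n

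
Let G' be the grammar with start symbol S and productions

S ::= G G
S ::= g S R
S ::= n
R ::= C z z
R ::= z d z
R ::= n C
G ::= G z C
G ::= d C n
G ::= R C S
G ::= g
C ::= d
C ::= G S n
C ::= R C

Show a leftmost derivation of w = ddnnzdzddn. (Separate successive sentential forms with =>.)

S => GG   [S ::= G G]
GG => dCnG   [G ::= d C n]
dCnG => ddnG   [C ::= d]
ddnG => ddnRCS   [G ::= R C S]
ddnRCS => ddnnCCS   [R ::= n C]
ddnnCCS => ddnnRCCS   [C ::= R C]
ddnnRCCS => ddnnzdzCCS   [R ::= z d z]
ddnnzdzCCS => ddnnzdzdCS   [C ::= d]
ddnnzdzdCS => ddnnzdzddS   [C ::= d]
ddnnzdzddS => ddnnzdzddn   [S ::= n]

S => GG => dCnG => ddnG => ddnRCS => ddnnCCS => ddnnRCCS => ddnnzdzCCS => ddnnzdzdCS => ddnnzdzddS => ddnnzdzddn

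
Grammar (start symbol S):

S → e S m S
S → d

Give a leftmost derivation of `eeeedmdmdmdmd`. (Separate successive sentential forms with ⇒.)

S ⇒ eSmS   [S → e S m S]
eSmS ⇒ eeSmSmS   [S → e S m S]
eeSmSmS ⇒ eeeSmSmSmS   [S → e S m S]
eeeSmSmSmS ⇒ eeeeSmSmSmSmS   [S → e S m S]
eeeeSmSmSmSmS ⇒ eeeedmSmSmSmS   [S → d]
eeeedmSmSmSmS ⇒ eeeedmdmSmSmS   [S → d]
eeeedmdmSmSmS ⇒ eeeedmdmdmSmS   [S → d]
eeeedmdmdmSmS ⇒ eeeedmdmdmdmS   [S → d]
eeeedmdmdmdmS ⇒ eeeedmdmdmdmd   [S → d]

S⇒eSmS⇒eeSmSmS⇒eeeSmSmSmS⇒eeeeSmSmSmSmS⇒eeeedmSmSmSmS⇒eeeedmdmSmSmS⇒eeeedmdmdmSmS⇒eeeedmdmdmdmS⇒eeeedmdmdmdmd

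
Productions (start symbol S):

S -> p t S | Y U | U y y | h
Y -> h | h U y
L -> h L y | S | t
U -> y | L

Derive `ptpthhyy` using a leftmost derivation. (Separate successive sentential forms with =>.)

S => ptS => ptptS => ptptUyy => ptptLyy => ptptSyy => ptptYUyy => ptpthUyy => ptpthLyy => ptpthSyy => ptpthhyy

S => ptS   [S -> p t S]
ptS => ptptS   [S -> p t S]
ptptS => ptptUyy   [S -> U y y]
ptptUyy => ptptLyy   [U -> L]
ptptLyy => ptptSyy   [L -> S]
ptptSyy => ptptYUyy   [S -> Y U]
ptptYUyy => ptpthUyy   [Y -> h]
ptpthUyy => ptpthLyy   [U -> L]
ptpthLyy => ptpthSyy   [L -> S]
ptpthSyy => ptpthhyy   [S -> h]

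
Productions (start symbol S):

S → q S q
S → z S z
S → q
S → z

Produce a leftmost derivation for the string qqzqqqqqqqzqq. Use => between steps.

S => qSq   [S → q S q]
qSq => qqSqq   [S → q S q]
qqSqq => qqzSzqq   [S → z S z]
qqzSzqq => qqzqSqzqq   [S → q S q]
qqzqSqzqq => qqzqqSqqzqq   [S → q S q]
qqzqqSqqzqq => qqzqqqSqqqzqq   [S → q S q]
qqzqqqSqqqzqq => qqzqqqqqqqzqq   [S → q]

S => qSq => qqSqq => qqzSzqq => qqzqSqzqq => qqzqqSqqzqq => qqzqqqSqqqzqq => qqzqqqqqqqzqq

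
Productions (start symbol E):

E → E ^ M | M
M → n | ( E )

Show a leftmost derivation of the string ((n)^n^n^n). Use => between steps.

E => M => (E) => (E^M) => (E^M^M) => (E^M^M^M) => (M^M^M^M) => ((E)^M^M^M) => ((M)^M^M^M) => ((n)^M^M^M) => ((n)^n^M^M) => ((n)^n^n^M) => ((n)^n^n^n)

E => M   [E → M]
M => (E)   [M → ( E )]
(E) => (E^M)   [E → E ^ M]
(E^M) => (E^M^M)   [E → E ^ M]
(E^M^M) => (E^M^M^M)   [E → E ^ M]
(E^M^M^M) => (M^M^M^M)   [E → M]
(M^M^M^M) => ((E)^M^M^M)   [M → ( E )]
((E)^M^M^M) => ((M)^M^M^M)   [E → M]
((M)^M^M^M) => ((n)^M^M^M)   [M → n]
((n)^M^M^M) => ((n)^n^M^M)   [M → n]
((n)^n^M^M) => ((n)^n^n^M)   [M → n]
((n)^n^n^M) => ((n)^n^n^n)   [M → n]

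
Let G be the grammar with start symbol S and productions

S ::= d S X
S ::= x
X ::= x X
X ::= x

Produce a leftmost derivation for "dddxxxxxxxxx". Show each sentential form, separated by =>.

S=>dSX=>ddSXX=>dddSXXX=>dddxXXX=>dddxxXXX=>dddxxxXXX=>dddxxxxXXX=>dddxxxxxXX=>dddxxxxxxX=>dddxxxxxxxX=>dddxxxxxxxxX=>dddxxxxxxxxx

S => dSX   [S ::= d S X]
dSX => ddSXX   [S ::= d S X]
ddSXX => dddSXXX   [S ::= d S X]
dddSXXX => dddxXXX   [S ::= x]
dddxXXX => dddxxXXX   [X ::= x X]
dddxxXXX => dddxxxXXX   [X ::= x X]
dddxxxXXX => dddxxxxXXX   [X ::= x X]
dddxxxxXXX => dddxxxxxXX   [X ::= x]
dddxxxxxXX => dddxxxxxxX   [X ::= x]
dddxxxxxxX => dddxxxxxxxX   [X ::= x X]
dddxxxxxxxX => dddxxxxxxxxX   [X ::= x X]
dddxxxxxxxxX => dddxxxxxxxxx   [X ::= x]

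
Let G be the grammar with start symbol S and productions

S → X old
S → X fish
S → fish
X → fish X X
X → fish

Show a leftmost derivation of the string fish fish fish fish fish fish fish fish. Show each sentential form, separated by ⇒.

S ⇒ X fish   [S → X fish]
X fish ⇒ fish X X fish   [X → fish X X]
fish X X fish ⇒ fish fish X X X fish   [X → fish X X]
fish fish X X X fish ⇒ fish fish fish X X X X fish   [X → fish X X]
fish fish fish X X X X fish ⇒ fish fish fish fish X X X fish   [X → fish]
fish fish fish fish X X X fish ⇒ fish fish fish fish fish X X fish   [X → fish]
fish fish fish fish fish X X fish ⇒ fish fish fish fish fish fish X fish   [X → fish]
fish fish fish fish fish fish X fish ⇒ fish fish fish fish fish fish fish fish   [X → fish]

S ⇒ X fish ⇒ fish X X fish ⇒ fish fish X X X fish ⇒ fish fish fish X X X X fish ⇒ fish fish fish fish X X X fish ⇒ fish fish fish fish fish X X fish ⇒ fish fish fish fish fish fish X fish ⇒ fish fish fish fish fish fish fish fish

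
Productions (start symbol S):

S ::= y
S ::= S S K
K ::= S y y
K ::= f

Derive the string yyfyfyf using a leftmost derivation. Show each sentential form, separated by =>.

S => SSK   [S ::= S S K]
SSK => SSKSK   [S ::= S S K]
SSKSK => SSKSKSK   [S ::= S S K]
SSKSKSK => ySKSKSK   [S ::= y]
ySKSKSK => yyKSKSK   [S ::= y]
yyKSKSK => yyfSKSK   [K ::= f]
yyfSKSK => yyfyKSK   [S ::= y]
yyfyKSK => yyfyfSK   [K ::= f]
yyfyfSK => yyfyfyK   [S ::= y]
yyfyfyK => yyfyfyf   [K ::= f]

S=>SSK=>SSKSK=>SSKSKSK=>ySKSKSK=>yyKSKSK=>yyfSKSK=>yyfyKSK=>yyfyfSK=>yyfyfyK=>yyfyfyf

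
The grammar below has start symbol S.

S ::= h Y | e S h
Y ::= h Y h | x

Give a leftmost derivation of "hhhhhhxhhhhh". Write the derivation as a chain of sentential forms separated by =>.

S => hY   [S ::= h Y]
hY => hhYh   [Y ::= h Y h]
hhYh => hhhYhh   [Y ::= h Y h]
hhhYhh => hhhhYhhh   [Y ::= h Y h]
hhhhYhhh => hhhhhYhhhh   [Y ::= h Y h]
hhhhhYhhhh => hhhhhhYhhhhh   [Y ::= h Y h]
hhhhhhYhhhhh => hhhhhhxhhhhh   [Y ::= x]

S=>hY=>hhYh=>hhhYhh=>hhhhYhhh=>hhhhhYhhhh=>hhhhhhYhhhhh=>hhhhhhxhhhhh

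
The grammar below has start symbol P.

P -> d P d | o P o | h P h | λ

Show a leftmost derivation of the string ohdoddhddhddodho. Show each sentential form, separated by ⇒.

P⇒oPo⇒ohPho⇒ohdPdho⇒ohdoPodho⇒ohdodPdodho⇒ohdoddPddodho⇒ohdoddhPhddodho⇒ohdoddhdPdhddodho⇒ohdoddhddhddodho

P ⇒ oPo   [P -> o P o]
oPo ⇒ ohPho   [P -> h P h]
ohPho ⇒ ohdPdho   [P -> d P d]
ohdPdho ⇒ ohdoPodho   [P -> o P o]
ohdoPodho ⇒ ohdodPdodho   [P -> d P d]
ohdodPdodho ⇒ ohdoddPddodho   [P -> d P d]
ohdoddPddodho ⇒ ohdoddhPhddodho   [P -> h P h]
ohdoddhPhddodho ⇒ ohdoddhdPdhddodho   [P -> d P d]
ohdoddhdPdhddodho ⇒ ohdoddhddhddodho   [P -> λ]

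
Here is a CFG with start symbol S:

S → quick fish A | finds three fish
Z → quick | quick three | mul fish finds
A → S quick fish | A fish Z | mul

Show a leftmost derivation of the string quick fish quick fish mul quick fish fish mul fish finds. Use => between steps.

S => quick fish A => quick fish A fish Z => quick fish S quick fish fish Z => quick fish quick fish A quick fish fish Z => quick fish quick fish mul quick fish fish Z => quick fish quick fish mul quick fish fish mul fish finds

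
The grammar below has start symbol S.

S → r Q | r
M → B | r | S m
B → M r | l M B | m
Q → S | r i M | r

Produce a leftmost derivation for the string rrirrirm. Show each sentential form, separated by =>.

S => rQ   [S → r Q]
rQ => rriM   [Q → r i M]
rriM => rriSm   [M → S m]
rriSm => rrirQm   [S → r Q]
rrirQm => rrirriMm   [Q → r i M]
rrirriMm => rrirrirm   [M → r]

S=>rQ=>rriM=>rriSm=>rrirQm=>rrirriMm=>rrirrirm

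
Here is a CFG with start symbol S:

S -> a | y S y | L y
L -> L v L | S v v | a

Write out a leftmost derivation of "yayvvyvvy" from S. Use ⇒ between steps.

S ⇒ Ly ⇒ Svvy ⇒ Lyvvy ⇒ Svvyvvy ⇒ ySyvvyvvy ⇒ yayvvyvvy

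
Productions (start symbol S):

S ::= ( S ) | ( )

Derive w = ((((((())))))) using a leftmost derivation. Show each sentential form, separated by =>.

S => (S)   [S ::= ( S )]
(S) => ((S))   [S ::= ( S )]
((S)) => (((S)))   [S ::= ( S )]
(((S))) => ((((S))))   [S ::= ( S )]
((((S)))) => (((((S)))))   [S ::= ( S )]
(((((S))))) => ((((((S))))))   [S ::= ( S )]
((((((S)))))) => ((((((()))))))   [S ::= ( )]

S => (S) => ((S)) => (((S))) => ((((S)))) => (((((S))))) => ((((((S)))))) => ((((((()))))))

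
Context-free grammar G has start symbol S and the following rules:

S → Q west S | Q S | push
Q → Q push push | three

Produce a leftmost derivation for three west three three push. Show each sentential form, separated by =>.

S => Q west S => three west S => three west Q S => three west three S => three west three Q S => three west three three S => three west three three push

S => Q west S   [S → Q west S]
Q west S => three west S   [Q → three]
three west S => three west Q S   [S → Q S]
three west Q S => three west three S   [Q → three]
three west three S => three west three Q S   [S → Q S]
three west three Q S => three west three three S   [Q → three]
three west three three S => three west three three push   [S → push]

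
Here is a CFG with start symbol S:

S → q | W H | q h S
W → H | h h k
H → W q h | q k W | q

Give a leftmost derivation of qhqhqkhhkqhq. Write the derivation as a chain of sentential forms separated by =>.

S=>qhS=>qhqhS=>qhqhWH=>qhqhHH=>qhqhWqhH=>qhqhHqhH=>qhqhqkWqhH=>qhqhqkhhkqhH=>qhqhqkhhkqhq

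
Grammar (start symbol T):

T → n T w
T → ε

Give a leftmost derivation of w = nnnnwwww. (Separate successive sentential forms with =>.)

T => nTw => nnTww => nnnTwww => nnnnTwwww => nnnnwwww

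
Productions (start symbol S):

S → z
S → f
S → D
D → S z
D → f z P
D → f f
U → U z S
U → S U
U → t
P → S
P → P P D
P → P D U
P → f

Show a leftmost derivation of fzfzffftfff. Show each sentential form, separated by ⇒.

S ⇒ D   [S → D]
D ⇒ fzP   [D → f z P]
fzP ⇒ fzS   [P → S]
fzS ⇒ fzD   [S → D]
fzD ⇒ fzfzP   [D → f z P]
fzfzP ⇒ fzfzPPD   [P → P P D]
fzfzPPD ⇒ fzfzPDUPD   [P → P D U]
fzfzPDUPD ⇒ fzfzfDUPD   [P → f]
fzfzfDUPD ⇒ fzfzfffUPD   [D → f f]
fzfzfffUPD ⇒ fzfzffftPD   [U → t]
fzfzffftPD ⇒ fzfzffftfD   [P → f]
fzfzffftfD ⇒ fzfzffftfff   [D → f f]

S⇒D⇒fzP⇒fzS⇒fzD⇒fzfzP⇒fzfzPPD⇒fzfzPDUPD⇒fzfzfDUPD⇒fzfzfffUPD⇒fzfzffftPD⇒fzfzffftfD⇒fzfzffftfff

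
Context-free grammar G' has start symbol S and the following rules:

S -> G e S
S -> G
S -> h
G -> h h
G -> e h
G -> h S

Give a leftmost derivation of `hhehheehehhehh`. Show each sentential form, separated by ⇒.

S⇒GeS⇒hheS⇒hheGeS⇒hhehheS⇒hhehheGeS⇒hhehheeheS⇒hhehheeheGeS⇒hhehheehehheS⇒hhehheehehheG⇒hhehheehehhehh

S ⇒ GeS   [S -> G e S]
GeS ⇒ hheS   [G -> h h]
hheS ⇒ hheGeS   [S -> G e S]
hheGeS ⇒ hhehheS   [G -> h h]
hhehheS ⇒ hhehheGeS   [S -> G e S]
hhehheGeS ⇒ hhehheeheS   [G -> e h]
hhehheeheS ⇒ hhehheeheGeS   [S -> G e S]
hhehheeheGeS ⇒ hhehheehehheS   [G -> h h]
hhehheehehheS ⇒ hhehheehehheG   [S -> G]
hhehheehehheG ⇒ hhehheehehhehh   [G -> h h]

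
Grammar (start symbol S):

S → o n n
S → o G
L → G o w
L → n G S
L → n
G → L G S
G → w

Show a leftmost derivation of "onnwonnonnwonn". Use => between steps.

S=>oG=>oLGS=>onGSGS=>onLGSSGS=>onnGSSGS=>onnwSSGS=>onnwonnSGS=>onnwonnonnGS=>onnwonnonnwS=>onnwonnonnwonn

S => oG   [S → o G]
oG => oLGS   [G → L G S]
oLGS => onGSGS   [L → n G S]
onGSGS => onLGSSGS   [G → L G S]
onLGSSGS => onnGSSGS   [L → n]
onnGSSGS => onnwSSGS   [G → w]
onnwSSGS => onnwonnSGS   [S → o n n]
onnwonnSGS => onnwonnonnGS   [S → o n n]
onnwonnonnGS => onnwonnonnwS   [G → w]
onnwonnonnwS => onnwonnonnwonn   [S → o n n]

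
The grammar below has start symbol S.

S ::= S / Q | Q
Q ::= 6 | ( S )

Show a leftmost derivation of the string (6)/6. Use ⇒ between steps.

S⇒S/Q⇒Q/Q⇒(S)/Q⇒(Q)/Q⇒(6)/Q⇒(6)/6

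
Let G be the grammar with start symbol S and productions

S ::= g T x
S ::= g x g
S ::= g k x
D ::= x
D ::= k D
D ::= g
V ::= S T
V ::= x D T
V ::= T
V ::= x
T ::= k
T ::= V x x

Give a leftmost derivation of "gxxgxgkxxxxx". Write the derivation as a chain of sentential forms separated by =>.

S => gTx   [S ::= g T x]
gTx => gVxxx   [T ::= V x x]
gVxxx => gxDTxxx   [V ::= x D T]
gxDTxxx => gxxTxxx   [D ::= x]
gxxTxxx => gxxVxxxxx   [T ::= V x x]
gxxVxxxxx => gxxSTxxxxx   [V ::= S T]
gxxSTxxxxx => gxxgxgTxxxxx   [S ::= g x g]
gxxgxgTxxxxx => gxxgxgkxxxxx   [T ::= k]

S => gTx => gVxxx => gxDTxxx => gxxTxxx => gxxVxxxxx => gxxSTxxxxx => gxxgxgTxxxxx => gxxgxgkxxxxx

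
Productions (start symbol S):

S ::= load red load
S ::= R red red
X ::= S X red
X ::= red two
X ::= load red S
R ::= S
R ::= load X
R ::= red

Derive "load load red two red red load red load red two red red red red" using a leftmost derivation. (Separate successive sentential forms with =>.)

S => R red red => load X red red => load S X red red red => load R red red X red red red => load load X red red X red red red => load load red two red red X red red red => load load red two red red S X red red red red => load load red two red red load red load X red red red red => load load red two red red load red load red two red red red red

S => R red red   [S ::= R red red]
R red red => load X red red   [R ::= load X]
load X red red => load S X red red red   [X ::= S X red]
load S X red red red => load R red red X red red red   [S ::= R red red]
load R red red X red red red => load load X red red X red red red   [R ::= load X]
load load X red red X red red red => load load red two red red X red red red   [X ::= red two]
load load red two red red X red red red => load load red two red red S X red red red red   [X ::= S X red]
load load red two red red S X red red red red => load load red two red red load red load X red red red red   [S ::= load red load]
load load red two red red load red load X red red red red => load load red two red red load red load red two red red red red   [X ::= red two]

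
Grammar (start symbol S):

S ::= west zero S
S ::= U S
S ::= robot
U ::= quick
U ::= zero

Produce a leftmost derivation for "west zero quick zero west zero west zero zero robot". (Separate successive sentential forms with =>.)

S => west zero S => west zero U S => west zero quick S => west zero quick U S => west zero quick zero S => west zero quick zero west zero S => west zero quick zero west zero west zero S => west zero quick zero west zero west zero U S => west zero quick zero west zero west zero zero S => west zero quick zero west zero west zero zero robot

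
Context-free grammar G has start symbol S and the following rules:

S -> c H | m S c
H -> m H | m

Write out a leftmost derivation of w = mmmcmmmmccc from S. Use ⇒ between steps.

S ⇒ mSc ⇒ mmScc ⇒ mmmSccc ⇒ mmmcHccc ⇒ mmmcmHccc ⇒ mmmcmmHccc ⇒ mmmcmmmHccc ⇒ mmmcmmmmccc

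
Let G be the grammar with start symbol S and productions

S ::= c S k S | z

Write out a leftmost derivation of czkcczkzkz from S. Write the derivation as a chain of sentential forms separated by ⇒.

S ⇒ cSkS   [S ::= c S k S]
cSkS ⇒ czkS   [S ::= z]
czkS ⇒ czkcSkS   [S ::= c S k S]
czkcSkS ⇒ czkccSkSkS   [S ::= c S k S]
czkccSkSkS ⇒ czkcczkSkS   [S ::= z]
czkcczkSkS ⇒ czkcczkzkS   [S ::= z]
czkcczkzkS ⇒ czkcczkzkz   [S ::= z]

S ⇒ cSkS ⇒ czkS ⇒ czkcSkS ⇒ czkccSkSkS ⇒ czkcczkSkS ⇒ czkcczkzkS ⇒ czkcczkzkz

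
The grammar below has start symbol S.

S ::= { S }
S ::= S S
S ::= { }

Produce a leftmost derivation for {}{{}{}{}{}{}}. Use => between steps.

S => SS => {}S => {}{S} => {}{SS} => {}{SSS} => {}{SSSS} => {}{SSSSS} => {}{{}SSSS} => {}{{}{}SSS} => {}{{}{}{}SS} => {}{{}{}{}{}S} => {}{{}{}{}{}{}}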